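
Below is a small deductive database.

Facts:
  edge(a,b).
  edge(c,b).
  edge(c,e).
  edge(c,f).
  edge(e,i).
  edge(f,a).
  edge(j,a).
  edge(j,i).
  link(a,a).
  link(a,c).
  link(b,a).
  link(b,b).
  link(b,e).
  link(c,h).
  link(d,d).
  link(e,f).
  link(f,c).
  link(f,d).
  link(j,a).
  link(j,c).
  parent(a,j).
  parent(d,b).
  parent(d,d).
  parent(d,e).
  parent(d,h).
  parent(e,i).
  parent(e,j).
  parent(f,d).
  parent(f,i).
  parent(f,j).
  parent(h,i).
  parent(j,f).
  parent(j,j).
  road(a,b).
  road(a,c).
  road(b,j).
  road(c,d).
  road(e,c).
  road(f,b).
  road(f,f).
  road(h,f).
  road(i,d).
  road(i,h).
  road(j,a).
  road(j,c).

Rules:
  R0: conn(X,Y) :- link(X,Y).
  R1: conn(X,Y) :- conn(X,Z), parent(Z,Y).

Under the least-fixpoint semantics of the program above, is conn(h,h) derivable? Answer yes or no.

round 1: derive conn(a,a) via R0 from link(a,a)
round 1: derive conn(a,c) via R0 from link(a,c)
round 1: derive conn(b,a) via R0 from link(b,a)
round 1: derive conn(b,b) via R0 from link(b,b)
round 1: derive conn(b,e) via R0 from link(b,e)
round 1: derive conn(c,h) via R0 from link(c,h)
round 1: derive conn(d,d) via R0 from link(d,d)
round 1: derive conn(e,f) via R0 from link(e,f)
round 1: derive conn(f,c) via R0 from link(f,c)
round 1: derive conn(f,d) via R0 from link(f,d)
round 1: derive conn(j,a) via R0 from link(j,a)
round 1: derive conn(j,c) via R0 from link(j,c)
round 2: derive conn(a,j) via R1 from conn(a,a), parent(a,j)
round 2: derive conn(b,i) via R1 from conn(b,e), parent(e,i)
round 2: derive conn(b,j) via R1 from conn(b,a), parent(a,j)
round 2: derive conn(c,i) via R1 from conn(c,h), parent(h,i)
round 2: derive conn(d,b) via R1 from conn(d,d), parent(d,b)
round 2: derive conn(d,e) via R1 from conn(d,d), parent(d,e)
round 2: derive conn(d,h) via R1 from conn(d,d), parent(d,h)
round 2: derive conn(e,d) via R1 from conn(e,f), parent(f,d)
round 2: derive conn(e,i) via R1 from conn(e,f), parent(f,i)
round 2: derive conn(e,j) via R1 from conn(e,f), parent(f,j)
round 2: derive conn(f,b) via R1 from conn(f,d), parent(d,b)
round 2: derive conn(f,e) via R1 from conn(f,d), parent(d,e)
round 2: derive conn(f,h) via R1 from conn(f,d), parent(d,h)
round 2: derive conn(j,j) via R1 from conn(j,a), parent(a,j)
round 3: derive conn(a,f) via R1 from conn(a,j), parent(j,f)
round 3: derive conn(b,f) via R1 from conn(b,j), parent(j,f)
round 3: derive conn(d,i) via R1 from conn(d,e), parent(e,i)
round 3: derive conn(d,j) via R1 from conn(d,e), parent(e,j)
round 3: derive conn(e,b) via R1 from conn(e,d), parent(d,b)
round 3: derive conn(e,e) via R1 from conn(e,d), parent(d,e)
round 3: derive conn(e,h) via R1 from conn(e,d), parent(d,h)
round 3: derive conn(f,i) via R1 from conn(f,e), parent(e,i)
round 3: derive conn(f,j) via R1 from conn(f,e), parent(e,j)
round 3: derive conn(j,f) via R1 from conn(j,j), parent(j,f)
round 4: derive conn(a,d) via R1 from conn(a,f), parent(f,d)
round 4: derive conn(a,i) via R1 from conn(a,f), parent(f,i)
round 4: derive conn(b,d) via R1 from conn(b,f), parent(f,d)
round 4: derive conn(d,f) via R1 from conn(d,j), parent(j,f)
round 4: derive conn(f,f) via R1 from conn(f,j), parent(j,f)
round 4: derive conn(j,d) via R1 from conn(j,f), parent(f,d)
round 4: derive conn(j,i) via R1 from conn(j,f), parent(f,i)
round 5: derive conn(a,b) via R1 from conn(a,d), parent(d,b)
round 5: derive conn(a,e) via R1 from conn(a,d), parent(d,e)
round 5: derive conn(a,h) via R1 from conn(a,d), parent(d,h)
round 5: derive conn(b,h) via R1 from conn(b,d), parent(d,h)
round 5: derive conn(j,b) via R1 from conn(j,d), parent(d,b)
round 5: derive conn(j,e) via R1 from conn(j,d), parent(d,e)
round 5: derive conn(j,h) via R1 from conn(j,d), parent(d,h)

no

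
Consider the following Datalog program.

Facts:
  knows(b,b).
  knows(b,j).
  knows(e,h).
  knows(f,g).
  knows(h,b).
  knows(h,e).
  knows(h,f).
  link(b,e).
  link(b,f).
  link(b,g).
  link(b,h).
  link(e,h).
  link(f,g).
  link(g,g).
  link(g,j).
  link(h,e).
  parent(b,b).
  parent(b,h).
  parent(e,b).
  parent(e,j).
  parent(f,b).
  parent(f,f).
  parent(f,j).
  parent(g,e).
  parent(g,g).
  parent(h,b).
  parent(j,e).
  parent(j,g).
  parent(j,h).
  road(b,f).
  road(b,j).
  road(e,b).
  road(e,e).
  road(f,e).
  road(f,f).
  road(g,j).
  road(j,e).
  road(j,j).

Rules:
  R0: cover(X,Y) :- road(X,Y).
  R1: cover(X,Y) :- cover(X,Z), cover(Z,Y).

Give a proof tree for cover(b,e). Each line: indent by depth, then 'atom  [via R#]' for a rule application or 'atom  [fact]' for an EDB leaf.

round 1: derive cover(b,f) via R0 from road(b,f)
round 1: derive cover(b,j) via R0 from road(b,j)
round 1: derive cover(e,b) via R0 from road(e,b)
round 1: derive cover(e,e) via R0 from road(e,e)
round 1: derive cover(f,e) via R0 from road(f,e)
round 1: derive cover(f,f) via R0 from road(f,f)
round 1: derive cover(g,j) via R0 from road(g,j)
round 1: derive cover(j,e) via R0 from road(j,e)
round 1: derive cover(j,j) via R0 from road(j,j)
round 2: derive cover(b,e) via R1 from cover(b,f), cover(f,e)
round 2: derive cover(e,f) via R1 from cover(e,b), cover(b,f)
round 2: derive cover(e,j) via R1 from cover(e,b), cover(b,j)
round 2: derive cover(f,b) via R1 from cover(f,e), cover(e,b)
round 2: derive cover(g,e) via R1 from cover(g,j), cover(j,e)
round 2: derive cover(j,b) via R1 from cover(j,e), cover(e,b)
round 3: derive cover(b,b) via R1 from cover(b,e), cover(e,b)
round 3: derive cover(f,j) via R1 from cover(f,b), cover(b,j)
round 3: derive cover(g,b) via R1 from cover(g,e), cover(e,b)
round 3: derive cover(g,f) via R1 from cover(g,e), cover(e,f)
round 3: derive cover(j,f) via R1 from cover(j,b), cover(b,f)

cover(b,e)  [via R1]
  cover(b,f)  [via R0]
    road(b,f)  [fact]
  cover(f,e)  [via R0]
    road(f,e)  [fact]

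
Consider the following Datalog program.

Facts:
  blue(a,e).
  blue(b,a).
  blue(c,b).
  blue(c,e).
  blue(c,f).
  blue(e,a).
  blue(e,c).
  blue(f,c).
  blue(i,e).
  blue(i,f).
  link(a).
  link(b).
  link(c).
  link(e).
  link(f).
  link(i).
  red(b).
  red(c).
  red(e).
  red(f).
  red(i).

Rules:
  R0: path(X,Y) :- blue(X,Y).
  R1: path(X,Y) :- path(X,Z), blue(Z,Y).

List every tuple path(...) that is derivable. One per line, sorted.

round 1: derive path(a,e) via R0 from blue(a,e)
round 1: derive path(b,a) via R0 from blue(b,a)
round 1: derive path(c,b) via R0 from blue(c,b)
round 1: derive path(c,e) via R0 from blue(c,e)
round 1: derive path(c,f) via R0 from blue(c,f)
round 1: derive path(e,a) via R0 from blue(e,a)
round 1: derive path(e,c) via R0 from blue(e,c)
round 1: derive path(f,c) via R0 from blue(f,c)
round 1: derive path(i,e) via R0 from blue(i,e)
round 1: derive path(i,f) via R0 from blue(i,f)
round 2: derive path(a,a) via R1 from path(a,e), blue(e,a)
round 2: derive path(a,c) via R1 from path(a,e), blue(e,c)
round 2: derive path(b,e) via R1 from path(b,a), blue(a,e)
round 2: derive path(c,a) via R1 from path(c,b), blue(b,a)
round 2: derive path(c,c) via R1 from path(c,e), blue(e,c)
round 2: derive path(e,b) via R1 from path(e,c), blue(c,b)
round 2: derive path(e,e) via R1 from path(e,a), blue(a,e)
round 2: derive path(e,f) via R1 from path(e,c), blue(c,f)
round 2: derive path(f,b) via R1 from path(f,c), blue(c,b)
round 2: derive path(f,e) via R1 from path(f,c), blue(c,e)
round 2: derive path(f,f) via R1 from path(f,c), blue(c,f)
round 2: derive path(i,a) via R1 from path(i,e), blue(e,a)
round 2: derive path(i,c) via R1 from path(i,e), blue(e,c)
round 3: derive path(a,b) via R1 from path(a,c), blue(c,b)
round 3: derive path(a,f) via R1 from path(a,c), blue(c,f)
round 3: derive path(b,c) via R1 from path(b,e), blue(e,c)
round 3: derive path(f,a) via R1 from path(f,b), blue(b,a)
round 3: derive path(i,b) via R1 from path(i,c), blue(c,b)
round 4: derive path(b,b) via R1 from path(b,c), blue(c,b)
round 4: derive path(b,f) via R1 from path(b,c), blue(c,f)

path(a,a)
path(a,b)
path(a,c)
path(a,e)
path(a,f)
path(b,a)
path(b,b)
path(b,c)
path(b,e)
path(b,f)
path(c,a)
path(c,b)
path(c,c)
path(c,e)
path(c,f)
path(e,a)
path(e,b)
path(e,c)
path(e,e)
path(e,f)
path(f,a)
path(f,b)
path(f,c)
path(f,e)
path(f,f)
path(i,a)
path(i,b)
path(i,c)
path(i,e)
path(i,f)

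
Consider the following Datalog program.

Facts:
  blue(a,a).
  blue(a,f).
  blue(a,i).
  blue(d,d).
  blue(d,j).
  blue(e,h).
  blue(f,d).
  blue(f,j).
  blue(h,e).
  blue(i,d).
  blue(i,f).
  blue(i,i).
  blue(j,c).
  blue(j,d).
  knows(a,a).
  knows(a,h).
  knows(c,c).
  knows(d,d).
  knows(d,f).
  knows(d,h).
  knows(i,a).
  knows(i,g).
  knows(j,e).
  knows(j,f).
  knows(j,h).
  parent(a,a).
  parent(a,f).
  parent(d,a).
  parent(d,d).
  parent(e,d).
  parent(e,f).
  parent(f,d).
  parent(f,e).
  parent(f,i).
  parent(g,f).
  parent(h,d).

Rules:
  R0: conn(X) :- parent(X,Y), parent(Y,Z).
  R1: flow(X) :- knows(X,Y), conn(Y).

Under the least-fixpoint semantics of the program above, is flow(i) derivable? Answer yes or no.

round 1: derive conn(a) via R0 from parent(a,a), parent(a,a)
round 1: derive conn(d) via R0 from parent(d,a), parent(a,a)
round 1: derive conn(e) via R0 from parent(e,d), parent(d,a)
round 1: derive conn(f) via R0 from parent(f,d), parent(d,a)
round 1: derive conn(g) via R0 from parent(g,f), parent(f,d)
round 1: derive conn(h) via R0 from parent(h,d), parent(d,a)
round 2: derive flow(a) via R1 from knows(a,a), conn(a)
round 2: derive flow(d) via R1 from knows(d,d), conn(d)
round 2: derive flow(i) via R1 from knows(i,a), conn(a)
round 2: derive flow(j) via R1 from knows(j,e), conn(e)

yes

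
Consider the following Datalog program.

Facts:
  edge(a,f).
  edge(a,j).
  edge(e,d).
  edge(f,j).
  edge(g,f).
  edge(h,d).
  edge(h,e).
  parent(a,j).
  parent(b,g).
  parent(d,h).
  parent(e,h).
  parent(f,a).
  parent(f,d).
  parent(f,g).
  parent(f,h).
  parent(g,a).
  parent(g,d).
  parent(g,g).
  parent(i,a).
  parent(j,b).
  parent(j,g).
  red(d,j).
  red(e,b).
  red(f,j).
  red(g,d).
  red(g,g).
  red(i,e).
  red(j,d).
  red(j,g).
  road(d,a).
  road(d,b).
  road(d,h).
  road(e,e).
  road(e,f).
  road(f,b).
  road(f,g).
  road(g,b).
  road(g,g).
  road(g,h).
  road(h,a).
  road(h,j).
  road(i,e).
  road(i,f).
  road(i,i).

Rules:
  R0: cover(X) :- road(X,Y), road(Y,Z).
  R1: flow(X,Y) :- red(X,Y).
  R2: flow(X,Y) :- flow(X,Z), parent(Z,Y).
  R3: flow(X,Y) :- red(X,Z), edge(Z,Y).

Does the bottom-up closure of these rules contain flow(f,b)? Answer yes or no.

round 1: derive flow(d,j) via R1 from red(d,j)
round 1: derive flow(e,b) via R1 from red(e,b)
round 1: derive flow(f,j) via R1 from red(f,j)
round 1: derive flow(g,d) via R1 from red(g,d)
round 1: derive flow(g,g) via R1 from red(g,g)
round 1: derive flow(i,e) via R1 from red(i,e)
round 1: derive flow(j,d) via R1 from red(j,d)
round 1: derive flow(j,g) via R1 from red(j,g)
round 1: derive flow(g,f) via R3 from red(g,g), edge(g,f)
round 1: derive flow(i,d) via R3 from red(i,e), edge(e,d)
round 1: derive flow(j,f) via R3 from red(j,g), edge(g,f)
round 2: derive flow(d,b) via R2 from flow(d,j), parent(j,b)
round 2: derive flow(d,g) via R2 from flow(d,j), parent(j,g)
round 2: derive flow(e,g) via R2 from flow(e,b), parent(b,g)
round 2: derive flow(f,b) via R2 from flow(f,j), parent(j,b)
round 2: derive flow(f,g) via R2 from flow(f,j), parent(j,g)
round 2: derive flow(g,a) via R2 from flow(g,f), parent(f,a)
round 2: derive flow(g,h) via R2 from flow(g,d), parent(d,h)
round 2: derive flow(i,h) via R2 from flow(i,d), parent(d,h)
round 2: derive flow(j,a) via R2 from flow(j,f), parent(f,a)
round 2: derive flow(j,h) via R2 from flow(j,d), parent(d,h)
round 3: derive flow(d,a) via R2 from flow(d,g), parent(g,a)
round 3: derive flow(d,d) via R2 from flow(d,g), parent(g,d)
round 3: derive flow(e,a) via R2 from flow(e,g), parent(g,a)
round 3: derive flow(e,d) via R2 from flow(e,g), parent(g,d)
round 3: derive flow(f,a) via R2 from flow(f,g), parent(g,a)
round 3: derive flow(f,d) via R2 from flow(f,g), parent(g,d)
round 3: derive flow(g,j) via R2 from flow(g,a), parent(a,j)
round 3: derive flow(j,j) via R2 from flow(j,a), parent(a,j)
round 4: derive flow(d,h) via R2 from flow(d,d), parent(d,h)
round 4: derive flow(e,h) via R2 from flow(e,d), parent(d,h)
round 4: derive flow(e,j) via R2 from flow(e,a), parent(a,j)
round 4: derive flow(f,h) via R2 from flow(f,d), parent(d,h)
round 4: derive flow(g,b) via R2 from flow(g,j), parent(j,b)
round 4: derive flow(j,b) via R2 from flow(j,j), parent(j,b)

yes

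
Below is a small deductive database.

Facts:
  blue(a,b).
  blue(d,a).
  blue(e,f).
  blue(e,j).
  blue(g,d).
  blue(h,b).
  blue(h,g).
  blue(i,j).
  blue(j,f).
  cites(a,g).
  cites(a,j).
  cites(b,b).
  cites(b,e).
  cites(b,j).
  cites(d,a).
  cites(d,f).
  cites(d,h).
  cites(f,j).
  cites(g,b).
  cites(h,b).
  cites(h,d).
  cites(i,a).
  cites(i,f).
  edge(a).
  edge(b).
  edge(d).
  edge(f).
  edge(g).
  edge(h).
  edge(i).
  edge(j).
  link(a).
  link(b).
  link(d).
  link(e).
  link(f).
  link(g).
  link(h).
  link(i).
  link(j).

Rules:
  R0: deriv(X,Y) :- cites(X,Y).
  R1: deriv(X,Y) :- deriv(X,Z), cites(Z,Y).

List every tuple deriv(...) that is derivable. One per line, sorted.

deriv(a,b)
deriv(a,e)
deriv(a,g)
deriv(a,j)
deriv(b,b)
deriv(b,e)
deriv(b,j)
deriv(d,a)
deriv(d,b)
deriv(d,d)
deriv(d,e)
deriv(d,f)
deriv(d,g)
deriv(d,h)
deriv(d,j)
deriv(f,j)
deriv(g,b)
deriv(g,e)
deriv(g,j)
deriv(h,a)
deriv(h,b)
deriv(h,d)
deriv(h,e)
deriv(h,f)
deriv(h,g)
deriv(h,h)
deriv(h,j)
deriv(i,a)
deriv(i,b)
deriv(i,e)
deriv(i,f)
deriv(i,g)
deriv(i,j)

round 1: derive deriv(a,g) via R0 from cites(a,g)
round 1: derive deriv(a,j) via R0 from cites(a,j)
round 1: derive deriv(b,b) via R0 from cites(b,b)
round 1: derive deriv(b,e) via R0 from cites(b,e)
round 1: derive deriv(b,j) via R0 from cites(b,j)
round 1: derive deriv(d,a) via R0 from cites(d,a)
round 1: derive deriv(d,f) via R0 from cites(d,f)
round 1: derive deriv(d,h) via R0 from cites(d,h)
round 1: derive deriv(f,j) via R0 from cites(f,j)
round 1: derive deriv(g,b) via R0 from cites(g,b)
round 1: derive deriv(h,b) via R0 from cites(h,b)
round 1: derive deriv(h,d) via R0 from cites(h,d)
round 1: derive deriv(i,a) via R0 from cites(i,a)
round 1: derive deriv(i,f) via R0 from cites(i,f)
round 2: derive deriv(a,b) via R1 from deriv(a,g), cites(g,b)
round 2: derive deriv(d,b) via R1 from deriv(d,h), cites(h,b)
round 2: derive deriv(d,d) via R1 from deriv(d,h), cites(h,d)
round 2: derive deriv(d,g) via R1 from deriv(d,a), cites(a,g)
round 2: derive deriv(d,j) via R1 from deriv(d,a), cites(a,j)
round 2: derive deriv(g,e) via R1 from deriv(g,b), cites(b,e)
round 2: derive deriv(g,j) via R1 from deriv(g,b), cites(b,j)
round 2: derive deriv(h,a) via R1 from deriv(h,d), cites(d,a)
round 2: derive deriv(h,e) via R1 from deriv(h,b), cites(b,e)
round 2: derive deriv(h,f) via R1 from deriv(h,d), cites(d,f)
round 2: derive deriv(h,h) via R1 from deriv(h,d), cites(d,h)
round 2: derive deriv(h,j) via R1 from deriv(h,b), cites(b,j)
round 2: derive deriv(i,g) via R1 from deriv(i,a), cites(a,g)
round 2: derive deriv(i,j) via R1 from deriv(i,a), cites(a,j)
round 3: derive deriv(a,e) via R1 from deriv(a,b), cites(b,e)
round 3: derive deriv(d,e) via R1 from deriv(d,b), cites(b,e)
round 3: derive deriv(h,g) via R1 from deriv(h,a), cites(a,g)
round 3: derive deriv(i,b) via R1 from deriv(i,g), cites(g,b)
round 4: derive deriv(i,e) via R1 from deriv(i,b), cites(b,e)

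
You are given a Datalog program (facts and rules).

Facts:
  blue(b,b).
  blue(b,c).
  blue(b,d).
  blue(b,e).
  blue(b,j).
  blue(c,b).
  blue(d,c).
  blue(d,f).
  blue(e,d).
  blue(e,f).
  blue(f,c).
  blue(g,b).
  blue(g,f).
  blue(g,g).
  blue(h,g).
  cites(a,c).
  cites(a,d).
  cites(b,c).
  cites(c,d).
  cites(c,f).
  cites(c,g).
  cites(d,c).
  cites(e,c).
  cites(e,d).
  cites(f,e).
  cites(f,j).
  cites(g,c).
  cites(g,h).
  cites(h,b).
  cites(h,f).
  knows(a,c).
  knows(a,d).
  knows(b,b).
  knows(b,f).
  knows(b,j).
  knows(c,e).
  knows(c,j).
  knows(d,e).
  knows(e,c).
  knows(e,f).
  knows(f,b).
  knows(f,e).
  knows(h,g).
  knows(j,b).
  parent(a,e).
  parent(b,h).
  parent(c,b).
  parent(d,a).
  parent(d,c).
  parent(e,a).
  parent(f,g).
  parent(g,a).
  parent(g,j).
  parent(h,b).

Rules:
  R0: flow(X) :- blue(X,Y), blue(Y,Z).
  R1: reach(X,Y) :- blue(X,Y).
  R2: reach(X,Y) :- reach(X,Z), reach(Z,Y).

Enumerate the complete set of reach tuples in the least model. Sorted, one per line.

round 1: derive reach(b,b) via R1 from blue(b,b)
round 1: derive reach(b,c) via R1 from blue(b,c)
round 1: derive reach(b,d) via R1 from blue(b,d)
round 1: derive reach(b,e) via R1 from blue(b,e)
round 1: derive reach(b,j) via R1 from blue(b,j)
round 1: derive reach(c,b) via R1 from blue(c,b)
round 1: derive reach(d,c) via R1 from blue(d,c)
round 1: derive reach(d,f) via R1 from blue(d,f)
round 1: derive reach(e,d) via R1 from blue(e,d)
round 1: derive reach(e,f) via R1 from blue(e,f)
round 1: derive reach(f,c) via R1 from blue(f,c)
round 1: derive reach(g,b) via R1 from blue(g,b)
round 1: derive reach(g,f) via R1 from blue(g,f)
round 1: derive reach(g,g) via R1 from blue(g,g)
round 1: derive reach(h,g) via R1 from blue(h,g)
round 2: derive reach(b,f) via R2 from reach(b,d), reach(d,f)
round 2: derive reach(c,c) via R2 from reach(c,b), reach(b,c)
round 2: derive reach(c,d) via R2 from reach(c,b), reach(b,d)
round 2: derive reach(c,e) via R2 from reach(c,b), reach(b,e)
round 2: derive reach(c,j) via R2 from reach(c,b), reach(b,j)
round 2: derive reach(d,b) via R2 from reach(d,c), reach(c,b)
round 2: derive reach(e,c) via R2 from reach(e,d), reach(d,c)
round 2: derive reach(f,b) via R2 from reach(f,c), reach(c,b)
round 2: derive reach(g,c) via R2 from reach(g,b), reach(b,c)
round 2: derive reach(g,d) via R2 from reach(g,b), reach(b,d)
round 2: derive reach(g,e) via R2 from reach(g,b), reach(b,e)
round 2: derive reach(g,j) via R2 from reach(g,b), reach(b,j)
round 2: derive reach(h,b) via R2 from reach(h,g), reach(g,b)
round 2: derive reach(h,f) via R2 from reach(h,g), reach(g,f)
round 3: derive reach(c,f) via R2 from reach(c,b), reach(b,f)
round 3: derive reach(d,d) via R2 from reach(d,b), reach(b,d)
round 3: derive reach(d,e) via R2 from reach(d,b), reach(b,e)
round 3: derive reach(d,j) via R2 from reach(d,b), reach(b,j)
round 3: derive reach(e,b) via R2 from reach(e,c), reach(c,b)
round 3: derive reach(e,e) via R2 from reach(e,c), reach(c,e)
round 3: derive reach(e,j) via R2 from reach(e,c), reach(c,j)
round 3: derive reach(f,d) via R2 from reach(f,b), reach(b,d)
round 3: derive reach(f,e) via R2 from reach(f,b), reach(b,e)
round 3: derive reach(f,f) via R2 from reach(f,b), reach(b,f)
round 3: derive reach(f,j) via R2 from reach(f,b), reach(b,j)
round 3: derive reach(h,c) via R2 from reach(h,b), reach(b,c)
round 3: derive reach(h,d) via R2 from reach(h,b), reach(b,d)
round 3: derive reach(h,e) via R2 from reach(h,b), reach(b,e)
round 3: derive reach(h,j) via R2 from reach(h,b), reach(b,j)

reach(b,b)
reach(b,c)
reach(b,d)
reach(b,e)
reach(b,f)
reach(b,j)
reach(c,b)
reach(c,c)
reach(c,d)
reach(c,e)
reach(c,f)
reach(c,j)
reach(d,b)
reach(d,c)
reach(d,d)
reach(d,e)
reach(d,f)
reach(d,j)
reach(e,b)
reach(e,c)
reach(e,d)
reach(e,e)
reach(e,f)
reach(e,j)
reach(f,b)
reach(f,c)
reach(f,d)
reach(f,e)
reach(f,f)
reach(f,j)
reach(g,b)
reach(g,c)
reach(g,d)
reach(g,e)
reach(g,f)
reach(g,g)
reach(g,j)
reach(h,b)
reach(h,c)
reach(h,d)
reach(h,e)
reach(h,f)
reach(h,g)
reach(h,j)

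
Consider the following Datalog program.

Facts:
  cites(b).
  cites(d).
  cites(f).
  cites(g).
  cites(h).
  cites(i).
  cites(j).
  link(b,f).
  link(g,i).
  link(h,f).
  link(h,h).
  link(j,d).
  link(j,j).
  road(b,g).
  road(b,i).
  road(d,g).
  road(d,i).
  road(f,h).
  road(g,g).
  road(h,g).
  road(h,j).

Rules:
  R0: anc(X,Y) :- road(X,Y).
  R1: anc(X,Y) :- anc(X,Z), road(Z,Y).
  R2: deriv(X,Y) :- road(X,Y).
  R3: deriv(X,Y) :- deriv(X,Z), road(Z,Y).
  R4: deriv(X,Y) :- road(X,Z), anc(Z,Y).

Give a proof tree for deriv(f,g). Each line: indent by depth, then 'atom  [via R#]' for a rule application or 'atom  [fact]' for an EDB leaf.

deriv(f,g)  [via R3]
  deriv(f,h)  [via R2]
    road(f,h)  [fact]
  road(h,g)  [fact]

round 1: derive anc(b,g) via R0 from road(b,g)
round 1: derive anc(b,i) via R0 from road(b,i)
round 1: derive anc(d,g) via R0 from road(d,g)
round 1: derive anc(d,i) via R0 from road(d,i)
round 1: derive anc(f,h) via R0 from road(f,h)
round 1: derive anc(g,g) via R0 from road(g,g)
round 1: derive anc(h,g) via R0 from road(h,g)
round 1: derive anc(h,j) via R0 from road(h,j)
round 1: derive deriv(b,g) via R2 from road(b,g)
round 1: derive deriv(b,i) via R2 from road(b,i)
round 1: derive deriv(d,g) via R2 from road(d,g)
round 1: derive deriv(d,i) via R2 from road(d,i)
round 1: derive deriv(f,h) via R2 from road(f,h)
round 1: derive deriv(g,g) via R2 from road(g,g)
round 1: derive deriv(h,g) via R2 from road(h,g)
round 1: derive deriv(h,j) via R2 from road(h,j)
round 2: derive anc(f,g) via R1 from anc(f,h), road(h,g)
round 2: derive anc(f,j) via R1 from anc(f,h), road(h,j)
round 2: derive deriv(f,g) via R3 from deriv(f,h), road(h,g)
round 2: derive deriv(f,j) via R3 from deriv(f,h), road(h,j)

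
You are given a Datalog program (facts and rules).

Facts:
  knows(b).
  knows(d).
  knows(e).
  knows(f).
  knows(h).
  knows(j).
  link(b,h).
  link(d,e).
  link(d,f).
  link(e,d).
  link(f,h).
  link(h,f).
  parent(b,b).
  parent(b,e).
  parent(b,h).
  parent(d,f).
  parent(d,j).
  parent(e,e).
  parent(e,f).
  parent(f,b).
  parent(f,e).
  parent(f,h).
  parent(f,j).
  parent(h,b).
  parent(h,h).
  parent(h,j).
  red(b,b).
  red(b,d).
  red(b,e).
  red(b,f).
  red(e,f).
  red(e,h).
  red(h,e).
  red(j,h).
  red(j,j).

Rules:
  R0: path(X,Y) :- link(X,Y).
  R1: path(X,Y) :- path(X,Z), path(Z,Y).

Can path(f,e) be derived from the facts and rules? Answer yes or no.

no

round 1: derive path(b,h) via R0 from link(b,h)
round 1: derive path(d,e) via R0 from link(d,e)
round 1: derive path(d,f) via R0 from link(d,f)
round 1: derive path(e,d) via R0 from link(e,d)
round 1: derive path(f,h) via R0 from link(f,h)
round 1: derive path(h,f) via R0 from link(h,f)
round 2: derive path(b,f) via R1 from path(b,h), path(h,f)
round 2: derive path(d,d) via R1 from path(d,e), path(e,d)
round 2: derive path(d,h) via R1 from path(d,f), path(f,h)
round 2: derive path(e,e) via R1 from path(e,d), path(d,e)
round 2: derive path(e,f) via R1 from path(e,d), path(d,f)
round 2: derive path(f,f) via R1 from path(f,h), path(h,f)
round 2: derive path(h,h) via R1 from path(h,f), path(f,h)
round 3: derive path(e,h) via R1 from path(e,d), path(d,h)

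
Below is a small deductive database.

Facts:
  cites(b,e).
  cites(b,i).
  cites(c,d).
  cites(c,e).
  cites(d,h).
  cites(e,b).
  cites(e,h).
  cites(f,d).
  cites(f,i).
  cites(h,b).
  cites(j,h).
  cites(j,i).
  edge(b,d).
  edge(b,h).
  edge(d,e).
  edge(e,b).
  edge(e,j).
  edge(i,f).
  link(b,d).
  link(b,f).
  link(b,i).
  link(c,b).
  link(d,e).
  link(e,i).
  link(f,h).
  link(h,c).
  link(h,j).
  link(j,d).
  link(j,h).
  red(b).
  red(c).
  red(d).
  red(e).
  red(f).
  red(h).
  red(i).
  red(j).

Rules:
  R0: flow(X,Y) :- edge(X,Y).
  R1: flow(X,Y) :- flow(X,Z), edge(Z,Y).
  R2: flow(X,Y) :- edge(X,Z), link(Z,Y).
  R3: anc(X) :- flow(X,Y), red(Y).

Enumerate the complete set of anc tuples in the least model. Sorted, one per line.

anc(b)
anc(d)
anc(e)
anc(i)

round 1: derive flow(b,d) via R0 from edge(b,d)
round 1: derive flow(b,h) via R0 from edge(b,h)
round 1: derive flow(d,e) via R0 from edge(d,e)
round 1: derive flow(e,b) via R0 from edge(e,b)
round 1: derive flow(e,j) via R0 from edge(e,j)
round 1: derive flow(i,f) via R0 from edge(i,f)
round 1: derive flow(b,c) via R2 from edge(b,h), link(h,c)
round 1: derive flow(b,e) via R2 from edge(b,d), link(d,e)
round 1: derive flow(b,j) via R2 from edge(b,h), link(h,j)
round 1: derive flow(d,i) via R2 from edge(d,e), link(e,i)
round 1: derive flow(e,d) via R2 from edge(e,b), link(b,d)
round 1: derive flow(e,f) via R2 from edge(e,b), link(b,f)
round 1: derive flow(e,h) via R2 from edge(e,j), link(j,h)
round 1: derive flow(e,i) via R2 from edge(e,b), link(b,i)
round 1: derive flow(i,h) via R2 from edge(i,f), link(f,h)
round 2: derive flow(b,b) via R1 from flow(b,e), edge(e,b)
round 2: derive flow(d,b) via R1 from flow(d,e), edge(e,b)
round 2: derive flow(d,f) via R1 from flow(d,i), edge(i,f)
round 2: derive flow(d,j) via R1 from flow(d,e), edge(e,j)
round 2: derive flow(e,e) via R1 from flow(e,d), edge(d,e)
round 2: derive anc(b) via R3 from flow(b,c), red(c)
round 2: derive anc(d) via R3 from flow(d,e), red(e)
round 2: derive anc(e) via R3 from flow(e,b), red(b)
round 2: derive anc(i) via R3 from flow(i,f), red(f)
round 3: derive flow(d,d) via R1 from flow(d,b), edge(b,d)
round 3: derive flow(d,h) via R1 from flow(d,b), edge(b,h)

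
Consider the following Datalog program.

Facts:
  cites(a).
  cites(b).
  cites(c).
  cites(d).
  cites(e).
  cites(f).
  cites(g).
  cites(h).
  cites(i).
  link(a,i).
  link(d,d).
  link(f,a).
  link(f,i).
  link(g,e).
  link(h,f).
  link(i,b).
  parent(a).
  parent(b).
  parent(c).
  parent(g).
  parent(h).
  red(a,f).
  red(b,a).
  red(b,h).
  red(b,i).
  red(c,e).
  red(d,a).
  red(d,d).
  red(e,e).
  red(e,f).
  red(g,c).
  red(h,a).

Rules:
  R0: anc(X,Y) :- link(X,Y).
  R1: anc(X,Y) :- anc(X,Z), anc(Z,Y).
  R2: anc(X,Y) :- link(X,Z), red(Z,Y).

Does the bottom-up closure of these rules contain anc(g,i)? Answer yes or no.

yes

round 1: derive anc(a,i) via R0 from link(a,i)
round 1: derive anc(d,d) via R0 from link(d,d)
round 1: derive anc(f,a) via R0 from link(f,a)
round 1: derive anc(f,i) via R0 from link(f,i)
round 1: derive anc(g,e) via R0 from link(g,e)
round 1: derive anc(h,f) via R0 from link(h,f)
round 1: derive anc(i,b) via R0 from link(i,b)
round 1: derive anc(d,a) via R2 from link(d,d), red(d,a)
round 1: derive anc(f,f) via R2 from link(f,a), red(a,f)
round 1: derive anc(g,f) via R2 from link(g,e), red(e,f)
round 1: derive anc(i,a) via R2 from link(i,b), red(b,a)
round 1: derive anc(i,h) via R2 from link(i,b), red(b,h)
round 1: derive anc(i,i) via R2 from link(i,b), red(b,i)
round 2: derive anc(a,a) via R1 from anc(a,i), anc(i,a)
round 2: derive anc(a,b) via R1 from anc(a,i), anc(i,b)
round 2: derive anc(a,h) via R1 from anc(a,i), anc(i,h)
round 2: derive anc(d,i) via R1 from anc(d,a), anc(a,i)
round 2: derive anc(f,b) via R1 from anc(f,i), anc(i,b)
round 2: derive anc(f,h) via R1 from anc(f,i), anc(i,h)
round 2: derive anc(g,a) via R1 from anc(g,f), anc(f,a)
round 2: derive anc(g,i) via R1 from anc(g,f), anc(f,i)
round 2: derive anc(h,a) via R1 from anc(h,f), anc(f,a)
round 2: derive anc(h,i) via R1 from anc(h,f), anc(f,i)
round 2: derive anc(i,f) via R1 from anc(i,h), anc(h,f)
round 3: derive anc(a,f) via R1 from anc(a,h), anc(h,f)
round 3: derive anc(d,b) via R1 from anc(d,a), anc(a,b)
round 3: derive anc(d,f) via R1 from anc(d,i), anc(i,f)
round 3: derive anc(d,h) via R1 from anc(d,a), anc(a,h)
round 3: derive anc(g,b) via R1 from anc(g,a), anc(a,b)
round 3: derive anc(g,h) via R1 from anc(g,a), anc(a,h)
round 3: derive anc(h,b) via R1 from anc(h,a), anc(a,b)
round 3: derive anc(h,h) via R1 from anc(h,a), anc(a,h)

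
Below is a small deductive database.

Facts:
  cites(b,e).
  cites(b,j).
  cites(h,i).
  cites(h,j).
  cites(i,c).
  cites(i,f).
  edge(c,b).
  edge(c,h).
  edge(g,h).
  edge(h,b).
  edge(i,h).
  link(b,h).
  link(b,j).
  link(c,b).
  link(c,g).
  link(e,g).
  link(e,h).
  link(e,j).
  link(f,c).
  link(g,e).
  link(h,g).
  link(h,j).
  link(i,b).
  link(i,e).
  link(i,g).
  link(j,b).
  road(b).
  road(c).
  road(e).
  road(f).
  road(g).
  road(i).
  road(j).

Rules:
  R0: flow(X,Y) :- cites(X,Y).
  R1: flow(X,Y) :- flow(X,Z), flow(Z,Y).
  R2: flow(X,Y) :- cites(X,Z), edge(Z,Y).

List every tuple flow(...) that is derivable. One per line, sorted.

flow(b,e)
flow(b,j)
flow(h,b)
flow(h,c)
flow(h,e)
flow(h,f)
flow(h,h)
flow(h,i)
flow(h,j)
flow(i,b)
flow(i,c)
flow(i,e)
flow(i,f)
flow(i,h)
flow(i,i)
flow(i,j)

round 1: derive flow(b,e) via R0 from cites(b,e)
round 1: derive flow(b,j) via R0 from cites(b,j)
round 1: derive flow(h,i) via R0 from cites(h,i)
round 1: derive flow(h,j) via R0 from cites(h,j)
round 1: derive flow(i,c) via R0 from cites(i,c)
round 1: derive flow(i,f) via R0 from cites(i,f)
round 1: derive flow(h,h) via R2 from cites(h,i), edge(i,h)
round 1: derive flow(i,b) via R2 from cites(i,c), edge(c,b)
round 1: derive flow(i,h) via R2 from cites(i,c), edge(c,h)
round 2: derive flow(h,b) via R1 from flow(h,i), flow(i,b)
round 2: derive flow(h,c) via R1 from flow(h,i), flow(i,c)
round 2: derive flow(h,f) via R1 from flow(h,i), flow(i,f)
round 2: derive flow(i,e) via R1 from flow(i,b), flow(b,e)
round 2: derive flow(i,i) via R1 from flow(i,h), flow(h,i)
round 2: derive flow(i,j) via R1 from flow(i,b), flow(b,j)
round 3: derive flow(h,e) via R1 from flow(h,b), flow(b,e)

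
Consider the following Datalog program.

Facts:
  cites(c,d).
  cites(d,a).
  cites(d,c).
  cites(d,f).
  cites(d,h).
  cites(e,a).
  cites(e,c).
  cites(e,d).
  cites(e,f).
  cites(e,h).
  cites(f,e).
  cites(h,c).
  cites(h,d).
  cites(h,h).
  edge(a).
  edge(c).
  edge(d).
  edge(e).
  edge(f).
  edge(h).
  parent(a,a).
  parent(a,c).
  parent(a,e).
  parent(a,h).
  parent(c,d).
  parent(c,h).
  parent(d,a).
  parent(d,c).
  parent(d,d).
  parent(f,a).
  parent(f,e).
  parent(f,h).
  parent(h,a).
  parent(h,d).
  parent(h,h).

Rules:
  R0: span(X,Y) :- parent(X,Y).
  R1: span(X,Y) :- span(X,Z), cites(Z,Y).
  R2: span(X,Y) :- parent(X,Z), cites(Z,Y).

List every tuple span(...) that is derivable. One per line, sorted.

round 1: derive span(a,a) via R0 from parent(a,a)
round 1: derive span(a,c) via R0 from parent(a,c)
round 1: derive span(a,e) via R0 from parent(a,e)
round 1: derive span(a,h) via R0 from parent(a,h)
round 1: derive span(c,d) via R0 from parent(c,d)
round 1: derive span(c,h) via R0 from parent(c,h)
round 1: derive span(d,a) via R0 from parent(d,a)
round 1: derive span(d,c) via R0 from parent(d,c)
round 1: derive span(d,d) via R0 from parent(d,d)
round 1: derive span(f,a) via R0 from parent(f,a)
round 1: derive span(f,e) via R0 from parent(f,e)
round 1: derive span(f,h) via R0 from parent(f,h)
round 1: derive span(h,a) via R0 from parent(h,a)
round 1: derive span(h,d) via R0 from parent(h,d)
round 1: derive span(h,h) via R0 from parent(h,h)
round 1: derive span(a,d) via R2 from parent(a,c), cites(c,d)
round 1: derive span(a,f) via R2 from parent(a,e), cites(e,f)
round 1: derive span(c,a) via R2 from parent(c,d), cites(d,a)
round 1: derive span(c,c) via R2 from parent(c,d), cites(d,c)
round 1: derive span(c,f) via R2 from parent(c,d), cites(d,f)
round 1: derive span(d,f) via R2 from parent(d,d), cites(d,f)
round 1: derive span(d,h) via R2 from parent(d,d), cites(d,h)
round 1: derive span(f,c) via R2 from parent(f,e), cites(e,c)
round 1: derive span(f,d) via R2 from parent(f,e), cites(e,d)
round 1: derive span(f,f) via R2 from parent(f,e), cites(e,f)
round 1: derive span(h,c) via R2 from parent(h,d), cites(d,c)
round 1: derive span(h,f) via R2 from parent(h,d), cites(d,f)
round 2: derive span(c,e) via R1 from span(c,f), cites(f,e)
round 2: derive span(d,e) via R1 from span(d,f), cites(f,e)
round 2: derive span(h,e) via R1 from span(h,f), cites(f,e)

span(a,a)
span(a,c)
span(a,d)
span(a,e)
span(a,f)
span(a,h)
span(c,a)
span(c,c)
span(c,d)
span(c,e)
span(c,f)
span(c,h)
span(d,a)
span(d,c)
span(d,d)
span(d,e)
span(d,f)
span(d,h)
span(f,a)
span(f,c)
span(f,d)
span(f,e)
span(f,f)
span(f,h)
span(h,a)
span(h,c)
span(h,d)
span(h,e)
span(h,f)
span(h,h)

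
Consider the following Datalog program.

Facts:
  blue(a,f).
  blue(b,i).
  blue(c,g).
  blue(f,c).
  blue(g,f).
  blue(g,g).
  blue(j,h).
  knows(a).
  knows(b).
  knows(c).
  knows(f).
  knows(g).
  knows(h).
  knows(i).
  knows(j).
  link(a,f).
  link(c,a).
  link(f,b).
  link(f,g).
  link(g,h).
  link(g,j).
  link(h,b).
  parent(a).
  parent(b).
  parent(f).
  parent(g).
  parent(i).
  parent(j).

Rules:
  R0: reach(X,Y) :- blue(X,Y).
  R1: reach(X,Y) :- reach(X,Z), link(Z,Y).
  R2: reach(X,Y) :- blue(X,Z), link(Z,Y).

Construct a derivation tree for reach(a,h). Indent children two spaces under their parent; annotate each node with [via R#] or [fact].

round 1: derive reach(a,f) via R0 from blue(a,f)
round 1: derive reach(b,i) via R0 from blue(b,i)
round 1: derive reach(c,g) via R0 from blue(c,g)
round 1: derive reach(f,c) via R0 from blue(f,c)
round 1: derive reach(g,f) via R0 from blue(g,f)
round 1: derive reach(g,g) via R0 from blue(g,g)
round 1: derive reach(j,h) via R0 from blue(j,h)
round 1: derive reach(a,b) via R2 from blue(a,f), link(f,b)
round 1: derive reach(a,g) via R2 from blue(a,f), link(f,g)
round 1: derive reach(c,h) via R2 from blue(c,g), link(g,h)
round 1: derive reach(c,j) via R2 from blue(c,g), link(g,j)
round 1: derive reach(f,a) via R2 from blue(f,c), link(c,a)
round 1: derive reach(g,b) via R2 from blue(g,f), link(f,b)
round 1: derive reach(g,h) via R2 from blue(g,g), link(g,h)
round 1: derive reach(g,j) via R2 from blue(g,g), link(g,j)
round 1: derive reach(j,b) via R2 from blue(j,h), link(h,b)
round 2: derive reach(a,h) via R1 from reach(a,g), link(g,h)
round 2: derive reach(a,j) via R1 from reach(a,g), link(g,j)
round 2: derive reach(c,b) via R1 from reach(c,h), link(h,b)
round 2: derive reach(f,f) via R1 from reach(f,a), link(a,f)
round 3: derive reach(f,b) via R1 from reach(f,f), link(f,b)
round 3: derive reach(f,g) via R1 from reach(f,f), link(f,g)
round 4: derive reach(f,h) via R1 from reach(f,g), link(g,h)
round 4: derive reach(f,j) via R1 from reach(f,g), link(g,j)

reach(a,h)  [via R1]
  reach(a,g)  [via R2]
    blue(a,f)  [fact]
    link(f,g)  [fact]
  link(g,h)  [fact]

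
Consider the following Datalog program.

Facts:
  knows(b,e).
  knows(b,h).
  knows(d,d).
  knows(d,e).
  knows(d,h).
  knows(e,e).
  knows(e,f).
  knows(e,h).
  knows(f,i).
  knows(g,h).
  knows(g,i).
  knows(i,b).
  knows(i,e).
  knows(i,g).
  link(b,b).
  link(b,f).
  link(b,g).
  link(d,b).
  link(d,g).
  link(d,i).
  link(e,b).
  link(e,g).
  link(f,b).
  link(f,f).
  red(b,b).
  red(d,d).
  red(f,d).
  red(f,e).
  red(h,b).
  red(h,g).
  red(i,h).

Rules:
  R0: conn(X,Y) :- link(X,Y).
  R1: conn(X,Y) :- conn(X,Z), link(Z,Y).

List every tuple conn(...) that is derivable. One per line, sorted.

conn(b,b)
conn(b,f)
conn(b,g)
conn(d,b)
conn(d,f)
conn(d,g)
conn(d,i)
conn(e,b)
conn(e,f)
conn(e,g)
conn(f,b)
conn(f,f)
conn(f,g)

round 1: derive conn(b,b) via R0 from link(b,b)
round 1: derive conn(b,f) via R0 from link(b,f)
round 1: derive conn(b,g) via R0 from link(b,g)
round 1: derive conn(d,b) via R0 from link(d,b)
round 1: derive conn(d,g) via R0 from link(d,g)
round 1: derive conn(d,i) via R0 from link(d,i)
round 1: derive conn(e,b) via R0 from link(e,b)
round 1: derive conn(e,g) via R0 from link(e,g)
round 1: derive conn(f,b) via R0 from link(f,b)
round 1: derive conn(f,f) via R0 from link(f,f)
round 2: derive conn(d,f) via R1 from conn(d,b), link(b,f)
round 2: derive conn(e,f) via R1 from conn(e,b), link(b,f)
round 2: derive conn(f,g) via R1 from conn(f,b), link(b,g)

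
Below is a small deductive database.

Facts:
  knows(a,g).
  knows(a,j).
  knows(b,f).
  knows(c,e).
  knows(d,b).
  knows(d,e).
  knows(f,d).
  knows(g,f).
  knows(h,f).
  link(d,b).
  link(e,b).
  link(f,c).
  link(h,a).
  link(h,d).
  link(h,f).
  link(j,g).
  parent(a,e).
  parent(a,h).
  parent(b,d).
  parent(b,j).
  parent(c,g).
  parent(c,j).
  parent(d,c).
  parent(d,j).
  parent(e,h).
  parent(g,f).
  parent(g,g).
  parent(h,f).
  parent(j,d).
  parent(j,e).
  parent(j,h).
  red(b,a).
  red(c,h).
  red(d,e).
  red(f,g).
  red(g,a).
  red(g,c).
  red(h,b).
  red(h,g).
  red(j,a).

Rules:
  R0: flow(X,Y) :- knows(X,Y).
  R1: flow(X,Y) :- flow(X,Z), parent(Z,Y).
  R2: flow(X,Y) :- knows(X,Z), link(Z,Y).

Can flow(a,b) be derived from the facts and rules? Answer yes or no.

no

round 1: derive flow(a,g) via R0 from knows(a,g)
round 1: derive flow(a,j) via R0 from knows(a,j)
round 1: derive flow(b,f) via R0 from knows(b,f)
round 1: derive flow(c,e) via R0 from knows(c,e)
round 1: derive flow(d,b) via R0 from knows(d,b)
round 1: derive flow(d,e) via R0 from knows(d,e)
round 1: derive flow(f,d) via R0 from knows(f,d)
round 1: derive flow(g,f) via R0 from knows(g,f)
round 1: derive flow(h,f) via R0 from knows(h,f)
round 1: derive flow(b,c) via R2 from knows(b,f), link(f,c)
round 1: derive flow(c,b) via R2 from knows(c,e), link(e,b)
round 1: derive flow(f,b) via R2 from knows(f,d), link(d,b)
round 1: derive flow(g,c) via R2 from knows(g,f), link(f,c)
round 1: derive flow(h,c) via R2 from knows(h,f), link(f,c)
round 2: derive flow(a,d) via R1 from flow(a,j), parent(j,d)
round 2: derive flow(a,e) via R1 from flow(a,j), parent(j,e)
round 2: derive flow(a,f) via R1 from flow(a,g), parent(g,f)
round 2: derive flow(a,h) via R1 from flow(a,j), parent(j,h)
round 2: derive flow(b,g) via R1 from flow(b,c), parent(c,g)
round 2: derive flow(b,j) via R1 from flow(b,c), parent(c,j)
round 2: derive flow(c,d) via R1 from flow(c,b), parent(b,d)
round 2: derive flow(c,h) via R1 from flow(c,e), parent(e,h)
round 2: derive flow(c,j) via R1 from flow(c,b), parent(b,j)
round 2: derive flow(d,d) via R1 from flow(d,b), parent(b,d)
round 2: derive flow(d,h) via R1 from flow(d,e), parent(e,h)
round 2: derive flow(d,j) via R1 from flow(d,b), parent(b,j)
round 2: derive flow(f,c) via R1 from flow(f,d), parent(d,c)
round 2: derive flow(f,j) via R1 from flow(f,b), parent(b,j)
round 2: derive flow(g,g) via R1 from flow(g,c), parent(c,g)
round 2: derive flow(g,j) via R1 from flow(g,c), parent(c,j)
round 2: derive flow(h,g) via R1 from flow(h,c), parent(c,g)
round 2: derive flow(h,j) via R1 from flow(h,c), parent(c,j)
round 3: derive flow(a,c) via R1 from flow(a,d), parent(d,c)
round 3: derive flow(b,d) via R1 from flow(b,j), parent(j,d)
round 3: derive flow(b,e) via R1 from flow(b,j), parent(j,e)
round 3: derive flow(b,h) via R1 from flow(b,j), parent(j,h)
round 3: derive flow(c,c) via R1 from flow(c,d), parent(d,c)
round 3: derive flow(c,f) via R1 from flow(c,h), parent(h,f)
round 3: derive flow(d,c) via R1 from flow(d,d), parent(d,c)
round 3: derive flow(d,f) via R1 from flow(d,h), parent(h,f)
round 3: derive flow(f,e) via R1 from flow(f,j), parent(j,e)
round 3: derive flow(f,g) via R1 from flow(f,c), parent(c,g)
round 3: derive flow(f,h) via R1 from flow(f,j), parent(j,h)
round 3: derive flow(g,d) via R1 from flow(g,j), parent(j,d)
round 3: derive flow(g,e) via R1 from flow(g,j), parent(j,e)
round 3: derive flow(g,h) via R1 from flow(g,j), parent(j,h)
round 3: derive flow(h,d) via R1 from flow(h,j), parent(j,d)
round 3: derive flow(h,e) via R1 from flow(h,j), parent(j,e)
round 3: derive flow(h,h) via R1 from flow(h,j), parent(j,h)
round 4: derive flow(c,g) via R1 from flow(c,c), parent(c,g)
round 4: derive flow(d,g) via R1 from flow(d,c), parent(c,g)
round 4: derive flow(f,f) via R1 from flow(f,g), parent(g,f)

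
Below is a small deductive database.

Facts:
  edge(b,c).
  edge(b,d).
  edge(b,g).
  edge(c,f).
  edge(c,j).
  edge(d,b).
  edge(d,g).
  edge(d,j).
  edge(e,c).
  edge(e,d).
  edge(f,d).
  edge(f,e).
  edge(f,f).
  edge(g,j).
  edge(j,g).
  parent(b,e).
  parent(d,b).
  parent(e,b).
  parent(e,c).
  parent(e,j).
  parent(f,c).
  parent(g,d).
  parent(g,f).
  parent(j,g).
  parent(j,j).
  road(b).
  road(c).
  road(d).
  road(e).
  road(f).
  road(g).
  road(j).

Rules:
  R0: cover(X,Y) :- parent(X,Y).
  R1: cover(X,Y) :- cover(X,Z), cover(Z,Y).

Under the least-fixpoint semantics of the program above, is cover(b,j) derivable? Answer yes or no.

yes

round 1: derive cover(b,e) via R0 from parent(b,e)
round 1: derive cover(d,b) via R0 from parent(d,b)
round 1: derive cover(e,b) via R0 from parent(e,b)
round 1: derive cover(e,c) via R0 from parent(e,c)
round 1: derive cover(e,j) via R0 from parent(e,j)
round 1: derive cover(f,c) via R0 from parent(f,c)
round 1: derive cover(g,d) via R0 from parent(g,d)
round 1: derive cover(g,f) via R0 from parent(g,f)
round 1: derive cover(j,g) via R0 from parent(j,g)
round 1: derive cover(j,j) via R0 from parent(j,j)
round 2: derive cover(b,b) via R1 from cover(b,e), cover(e,b)
round 2: derive cover(b,c) via R1 from cover(b,e), cover(e,c)
round 2: derive cover(b,j) via R1 from cover(b,e), cover(e,j)
round 2: derive cover(d,e) via R1 from cover(d,b), cover(b,e)
round 2: derive cover(e,e) via R1 from cover(e,b), cover(b,e)
round 2: derive cover(e,g) via R1 from cover(e,j), cover(j,g)
round 2: derive cover(g,b) via R1 from cover(g,d), cover(d,b)
round 2: derive cover(g,c) via R1 from cover(g,f), cover(f,c)
round 2: derive cover(j,d) via R1 from cover(j,g), cover(g,d)
round 2: derive cover(j,f) via R1 from cover(j,g), cover(g,f)
round 3: derive cover(b,d) via R1 from cover(b,j), cover(j,d)
round 3: derive cover(b,f) via R1 from cover(b,j), cover(j,f)
round 3: derive cover(b,g) via R1 from cover(b,e), cover(e,g)
round 3: derive cover(d,c) via R1 from cover(d,b), cover(b,c)
round 3: derive cover(d,g) via R1 from cover(d,e), cover(e,g)
round 3: derive cover(d,j) via R1 from cover(d,b), cover(b,j)
round 3: derive cover(e,d) via R1 from cover(e,g), cover(g,d)
round 3: derive cover(e,f) via R1 from cover(e,g), cover(g,f)
round 3: derive cover(g,e) via R1 from cover(g,b), cover(b,e)
round 3: derive cover(g,j) via R1 from cover(g,b), cover(b,j)
round 3: derive cover(j,b) via R1 from cover(j,d), cover(d,b)
round 3: derive cover(j,c) via R1 from cover(j,f), cover(f,c)
round 3: derive cover(j,e) via R1 from cover(j,d), cover(d,e)
round 4: derive cover(d,d) via R1 from cover(d,b), cover(b,d)
round 4: derive cover(d,f) via R1 from cover(d,b), cover(b,f)
round 4: derive cover(g,g) via R1 from cover(g,b), cover(b,g)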